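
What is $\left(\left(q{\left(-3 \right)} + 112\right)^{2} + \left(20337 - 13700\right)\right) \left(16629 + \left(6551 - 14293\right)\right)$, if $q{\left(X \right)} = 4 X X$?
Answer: $253643867$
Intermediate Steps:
$q{\left(X \right)} = 4 X^{2}$
$\left(\left(q{\left(-3 \right)} + 112\right)^{2} + \left(20337 - 13700\right)\right) \left(16629 + \left(6551 - 14293\right)\right) = \left(\left(4 \left(-3\right)^{2} + 112\right)^{2} + \left(20337 - 13700\right)\right) \left(16629 + \left(6551 - 14293\right)\right) = \left(\left(4 \cdot 9 + 112\right)^{2} + \left(20337 - 13700\right)\right) \left(16629 - 7742\right) = \left(\left(36 + 112\right)^{2} + 6637\right) 8887 = \left(148^{2} + 6637\right) 8887 = \left(21904 + 6637\right) 8887 = 28541 \cdot 8887 = 253643867$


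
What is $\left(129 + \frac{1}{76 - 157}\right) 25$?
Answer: $\frac{261200}{81} \approx 3224.7$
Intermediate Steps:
$\left(129 + \frac{1}{76 - 157}\right) 25 = \left(129 + \frac{1}{-81}\right) 25 = \left(129 - \frac{1}{81}\right) 25 = \frac{10448}{81} \cdot 25 = \frac{261200}{81}$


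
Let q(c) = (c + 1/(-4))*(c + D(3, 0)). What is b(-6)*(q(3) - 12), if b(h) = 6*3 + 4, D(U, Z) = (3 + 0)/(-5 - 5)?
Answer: -2013/20 ≈ -100.65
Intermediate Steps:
D(U, Z) = -3/10 (D(U, Z) = 3/(-10) = 3*(-⅒) = -3/10)
b(h) = 22 (b(h) = 18 + 4 = 22)
q(c) = (-3/10 + c)*(-¼ + c) (q(c) = (c + 1/(-4))*(c - 3/10) = (c - ¼)*(-3/10 + c) = (-¼ + c)*(-3/10 + c) = (-3/10 + c)*(-¼ + c))
b(-6)*(q(3) - 12) = 22*((3/40 + 3² - 11/20*3) - 12) = 22*((3/40 + 9 - 33/20) - 12) = 22*(297/40 - 12) = 22*(-183/40) = -2013/20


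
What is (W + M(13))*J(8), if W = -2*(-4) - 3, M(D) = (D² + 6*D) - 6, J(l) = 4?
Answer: 984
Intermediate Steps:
M(D) = -6 + D² + 6*D
W = 5 (W = 8 - 3 = 5)
(W + M(13))*J(8) = (5 + (-6 + 13² + 6*13))*4 = (5 + (-6 + 169 + 78))*4 = (5 + 241)*4 = 246*4 = 984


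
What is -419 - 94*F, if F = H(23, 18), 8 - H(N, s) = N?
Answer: 991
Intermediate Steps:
H(N, s) = 8 - N
F = -15 (F = 8 - 1*23 = 8 - 23 = -15)
-419 - 94*F = -419 - 94*(-15) = -419 + 1410 = 991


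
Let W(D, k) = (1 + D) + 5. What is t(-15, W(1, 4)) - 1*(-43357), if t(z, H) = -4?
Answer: 43353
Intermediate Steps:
W(D, k) = 6 + D
t(-15, W(1, 4)) - 1*(-43357) = -4 - 1*(-43357) = -4 + 43357 = 43353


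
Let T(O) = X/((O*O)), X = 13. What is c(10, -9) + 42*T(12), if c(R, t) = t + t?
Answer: -341/24 ≈ -14.208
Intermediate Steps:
c(R, t) = 2*t
T(O) = 13/O**2 (T(O) = 13/((O*O)) = 13/(O**2) = 13/O**2)
c(10, -9) + 42*T(12) = 2*(-9) + 42*(13/12**2) = -18 + 42*(13*(1/144)) = -18 + 42*(13/144) = -18 + 91/24 = -341/24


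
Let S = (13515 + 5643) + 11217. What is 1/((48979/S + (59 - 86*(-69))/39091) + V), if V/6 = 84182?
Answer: 91337625/46134064969228 ≈ 1.9798e-6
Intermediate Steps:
S = 30375 (S = 19158 + 11217 = 30375)
V = 505092 (V = 6*84182 = 505092)
1/((48979/S + (59 - 86*(-69))/39091) + V) = 1/((48979/30375 + (59 - 86*(-69))/39091) + 505092) = 1/((48979*(1/30375) + (59 + 5934)*(1/39091)) + 505092) = 1/((48979/30375 + 5993*(1/39091)) + 505092) = 1/((48979/30375 + 461/3007) + 505092) = 1/(161282728/91337625 + 505092) = 1/(46134064969228/91337625) = 91337625/46134064969228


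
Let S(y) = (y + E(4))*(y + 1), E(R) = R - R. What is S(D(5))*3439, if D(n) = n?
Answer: 103170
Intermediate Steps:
E(R) = 0
S(y) = y*(1 + y) (S(y) = (y + 0)*(y + 1) = y*(1 + y))
S(D(5))*3439 = (5*(1 + 5))*3439 = (5*6)*3439 = 30*3439 = 103170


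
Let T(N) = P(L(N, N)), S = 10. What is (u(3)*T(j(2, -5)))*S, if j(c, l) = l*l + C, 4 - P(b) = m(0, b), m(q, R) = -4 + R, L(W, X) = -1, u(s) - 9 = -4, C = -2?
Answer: 450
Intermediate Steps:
u(s) = 5 (u(s) = 9 - 4 = 5)
P(b) = 8 - b (P(b) = 4 - (-4 + b) = 4 + (4 - b) = 8 - b)
j(c, l) = -2 + l**2 (j(c, l) = l*l - 2 = l**2 - 2 = -2 + l**2)
T(N) = 9 (T(N) = 8 - 1*(-1) = 8 + 1 = 9)
(u(3)*T(j(2, -5)))*S = (5*9)*10 = 45*10 = 450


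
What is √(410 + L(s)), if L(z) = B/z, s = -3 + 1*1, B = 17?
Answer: √1606/2 ≈ 20.037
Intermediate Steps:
s = -2 (s = -3 + 1 = -2)
L(z) = 17/z
√(410 + L(s)) = √(410 + 17/(-2)) = √(410 + 17*(-½)) = √(410 - 17/2) = √(803/2) = √1606/2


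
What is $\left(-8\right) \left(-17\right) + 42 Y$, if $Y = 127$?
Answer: $5470$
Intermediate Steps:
$\left(-8\right) \left(-17\right) + 42 Y = \left(-8\right) \left(-17\right) + 42 \cdot 127 = 136 + 5334 = 5470$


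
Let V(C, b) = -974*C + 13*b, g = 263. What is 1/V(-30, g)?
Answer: 1/32639 ≈ 3.0638e-5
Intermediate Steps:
1/V(-30, g) = 1/(-974*(-30) + 13*263) = 1/(29220 + 3419) = 1/32639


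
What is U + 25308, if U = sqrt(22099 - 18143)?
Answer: 25308 + 2*sqrt(989) ≈ 25371.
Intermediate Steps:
U = 2*sqrt(989) (U = sqrt(3956) = 2*sqrt(989) ≈ 62.897)
U + 25308 = 2*sqrt(989) + 25308 = 25308 + 2*sqrt(989)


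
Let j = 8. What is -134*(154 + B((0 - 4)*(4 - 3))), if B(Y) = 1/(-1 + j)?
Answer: -144586/7 ≈ -20655.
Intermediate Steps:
B(Y) = 1/7 (B(Y) = 1/(-1 + 8) = 1/7)
-134*(154 + B((0 - 4)*(4 - 3))) = -134*(154 + 1/7) = -134*1079/7 = -144586/7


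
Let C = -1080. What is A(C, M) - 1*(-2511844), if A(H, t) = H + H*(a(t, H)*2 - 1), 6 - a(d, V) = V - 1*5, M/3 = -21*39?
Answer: 155284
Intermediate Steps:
M = -2457 (M = 3*(-21*39) = 3*(-819) = -2457)
a(d, V) = 11 - V (a(d, V) = 6 - (V - 1*5) = 6 - (V - 5) = 6 - (-5 + V) = 6 + (5 - V) = 11 - V)
A(H, t) = H + H*(21 - 2*H) (A(H, t) = H + H*((11 - H)*2 - 1) = H + H*((22 - 2*H) - 1) = H + H*(21 - 2*H))
A(C, M) - 1*(-2511844) = 2*(-1080)*(11 - 1*(-1080)) - 1*(-2511844) = 2*(-1080)*(11 + 1080) + 2511844 = 2*(-1080)*1091 + 2511844 = -2356560 + 2511844 = 155284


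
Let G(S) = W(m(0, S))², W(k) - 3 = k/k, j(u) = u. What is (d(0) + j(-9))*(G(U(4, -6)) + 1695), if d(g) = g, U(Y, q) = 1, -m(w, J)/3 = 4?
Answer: -15399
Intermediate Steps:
m(w, J) = -12 (m(w, J) = -3*4 = -12)
W(k) = 4 (W(k) = 3 + k/k = 3 + 1 = 4)
G(S) = 16 (G(S) = 4² = 16)
(d(0) + j(-9))*(G(U(4, -6)) + 1695) = (0 - 9)*(16 + 1695) = -9*1711 = -15399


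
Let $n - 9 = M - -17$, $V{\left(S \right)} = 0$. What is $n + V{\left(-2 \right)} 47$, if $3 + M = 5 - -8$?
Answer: $36$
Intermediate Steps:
$M = 10$ ($M = -3 + \left(5 - -8\right) = -3 + \left(5 + 8\right) = -3 + 13 = 10$)
$n = 36$ ($n = 9 + \left(10 - -17\right) = 9 + \left(10 + 17\right) = 9 + 27 = 36$)
$n + V{\left(-2 \right)} 47 = 36 + 0 \cdot 47 = 36 + 0 = 36$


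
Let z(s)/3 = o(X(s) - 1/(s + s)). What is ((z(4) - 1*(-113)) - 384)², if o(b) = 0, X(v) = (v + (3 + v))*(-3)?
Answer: 73441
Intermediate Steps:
X(v) = -9 - 6*v (X(v) = (3 + 2*v)*(-3) = -9 - 6*v)
z(s) = 0 (z(s) = 3*0 = 0)
((z(4) - 1*(-113)) - 384)² = ((0 - 1*(-113)) - 384)² = ((0 + 113) - 384)² = (113 - 384)² = (-271)² = 73441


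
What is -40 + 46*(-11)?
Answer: -546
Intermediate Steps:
-40 + 46*(-11) = -40 - 506 = -546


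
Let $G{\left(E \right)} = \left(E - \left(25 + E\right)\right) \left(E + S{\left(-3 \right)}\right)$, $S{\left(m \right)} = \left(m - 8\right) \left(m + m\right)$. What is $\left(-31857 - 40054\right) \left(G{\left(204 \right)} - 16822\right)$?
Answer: $1695086092$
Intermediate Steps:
$S{\left(m \right)} = 2 m \left(-8 + m\right)$ ($S{\left(m \right)} = \left(-8 + m\right) 2 m = 2 m \left(-8 + m\right)$)
$G{\left(E \right)} = -1650 - 25 E$ ($G{\left(E \right)} = \left(E - \left(25 + E\right)\right) \left(E + 2 \left(-3\right) \left(-8 - 3\right)\right) = - 25 \left(E + 2 \left(-3\right) \left(-11\right)\right) = - 25 \left(E + 66\right) = - 25 \left(66 + E\right) = -1650 - 25 E$)
$\left(-31857 - 40054\right) \left(G{\left(204 \right)} - 16822\right) = \left(-31857 - 40054\right) \left(\left(-1650 - 5100\right) - 16822\right) = - 71911 \left(\left(-1650 - 5100\right) - 16822\right) = - 71911 \left(-6750 - 16822\right) = \left(-71911\right) \left(-23572\right) = 1695086092$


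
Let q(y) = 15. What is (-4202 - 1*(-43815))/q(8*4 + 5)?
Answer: 39613/15 ≈ 2640.9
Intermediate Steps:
(-4202 - 1*(-43815))/q(8*4 + 5) = (-4202 - 1*(-43815))/15 = (-4202 + 43815)*(1/15) = 39613*(1/15) = 39613/15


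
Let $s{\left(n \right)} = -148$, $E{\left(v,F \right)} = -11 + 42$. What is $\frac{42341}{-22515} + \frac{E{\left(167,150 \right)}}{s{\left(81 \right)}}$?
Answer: $- \frac{6964433}{3332220} \approx -2.09$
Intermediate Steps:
$E{\left(v,F \right)} = 31$
$\frac{42341}{-22515} + \frac{E{\left(167,150 \right)}}{s{\left(81 \right)}} = \frac{42341}{-22515} + \frac{31}{-148} = 42341 \left(- \frac{1}{22515}\right) + 31 \left(- \frac{1}{148}\right) = - \frac{42341}{22515} - \frac{31}{148} = - \frac{6964433}{3332220}$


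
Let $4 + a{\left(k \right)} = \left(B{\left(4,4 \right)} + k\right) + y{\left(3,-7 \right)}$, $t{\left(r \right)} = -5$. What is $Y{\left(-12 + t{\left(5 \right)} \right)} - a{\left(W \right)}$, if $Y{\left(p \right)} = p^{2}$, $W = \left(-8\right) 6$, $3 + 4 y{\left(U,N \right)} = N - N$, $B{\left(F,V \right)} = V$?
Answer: $\frac{1351}{4} \approx 337.75$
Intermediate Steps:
$y{\left(U,N \right)} = - \frac{3}{4}$ ($y{\left(U,N \right)} = - \frac{3}{4} + \frac{N - N}{4} = - \frac{3}{4} + \frac{1}{4} \cdot 0 = - \frac{3}{4} + 0 = - \frac{3}{4}$)
$W = -48$
$a{\left(k \right)} = - \frac{3}{4} + k$ ($a{\left(k \right)} = -4 + \left(\left(4 + k\right) - \frac{3}{4}\right) = -4 + \left(\frac{13}{4} + k\right) = - \frac{3}{4} + k$)
$Y{\left(-12 + t{\left(5 \right)} \right)} - a{\left(W \right)} = \left(-12 - 5\right)^{2} - \left(- \frac{3}{4} - 48\right) = \left(-17\right)^{2} - - \frac{195}{4} = 289 + \frac{195}{4} = \frac{1351}{4}$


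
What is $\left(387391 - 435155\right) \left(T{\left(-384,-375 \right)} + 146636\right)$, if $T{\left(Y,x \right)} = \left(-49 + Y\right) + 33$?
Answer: $-6984816304$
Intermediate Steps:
$T{\left(Y,x \right)} = -16 + Y$
$\left(387391 - 435155\right) \left(T{\left(-384,-375 \right)} + 146636\right) = \left(387391 - 435155\right) \left(\left(-16 - 384\right) + 146636\right) = - 47764 \left(-400 + 146636\right) = \left(-47764\right) 146236 = -6984816304$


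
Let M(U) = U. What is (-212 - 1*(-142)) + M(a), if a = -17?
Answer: -87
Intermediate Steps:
(-212 - 1*(-142)) + M(a) = (-212 - 1*(-142)) - 17 = (-212 + 142) - 17 = -70 - 17 = -87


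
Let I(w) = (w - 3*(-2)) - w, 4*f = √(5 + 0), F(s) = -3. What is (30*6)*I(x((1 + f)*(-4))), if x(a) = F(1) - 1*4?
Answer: 1080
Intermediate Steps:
f = √5/4 (f = √(5 + 0)/4 = √5/4 ≈ 0.55902)
x(a) = -7 (x(a) = -3 - 1*4 = -3 - 4 = -7)
I(w) = 6 (I(w) = (w + 6) - w = (6 + w) - w = 6)
(30*6)*I(x((1 + f)*(-4))) = (30*6)*6 = 180*6 = 1080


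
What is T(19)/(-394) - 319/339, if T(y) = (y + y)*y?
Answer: -185222/66783 ≈ -2.7735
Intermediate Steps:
T(y) = 2*y² (T(y) = (2*y)*y = 2*y²)
T(19)/(-394) - 319/339 = (2*19²)/(-394) - 319/339 = (2*361)*(-1/394) - 319*1/339 = 722*(-1/394) - 319/339 = -361/197 - 319/339 = -185222/66783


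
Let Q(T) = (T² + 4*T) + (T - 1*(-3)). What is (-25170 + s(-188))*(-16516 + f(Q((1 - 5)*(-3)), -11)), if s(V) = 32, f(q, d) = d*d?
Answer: 412137510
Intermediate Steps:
Q(T) = 3 + T² + 5*T (Q(T) = (T² + 4*T) + (T + 3) = (T² + 4*T) + (3 + T) = 3 + T² + 5*T)
f(q, d) = d²
(-25170 + s(-188))*(-16516 + f(Q((1 - 5)*(-3)), -11)) = (-25170 + 32)*(-16516 + (-11)²) = -25138*(-16516 + 121) = -25138*(-16395) = 412137510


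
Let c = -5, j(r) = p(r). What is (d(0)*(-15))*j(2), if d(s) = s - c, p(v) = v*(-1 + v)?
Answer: -150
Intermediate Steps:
j(r) = r*(-1 + r)
d(s) = 5 + s (d(s) = s - 1*(-5) = s + 5 = 5 + s)
(d(0)*(-15))*j(2) = ((5 + 0)*(-15))*(2*(-1 + 2)) = (5*(-15))*(2*1) = -75*2 = -150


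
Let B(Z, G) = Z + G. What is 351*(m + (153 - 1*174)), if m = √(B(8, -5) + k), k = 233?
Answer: -7371 + 702*√59 ≈ -1978.8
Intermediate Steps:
B(Z, G) = G + Z
m = 2*√59 (m = √((-5 + 8) + 233) = √(3 + 233) = √236 = 2*√59 ≈ 15.362)
351*(m + (153 - 1*174)) = 351*(2*√59 + (153 - 1*174)) = 351*(2*√59 + (153 - 174)) = 351*(2*√59 - 21) = 351*(-21 + 2*√59) = -7371 + 702*√59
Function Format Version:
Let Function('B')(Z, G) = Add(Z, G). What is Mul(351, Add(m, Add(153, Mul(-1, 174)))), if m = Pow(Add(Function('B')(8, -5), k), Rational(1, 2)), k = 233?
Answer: Add(-7371, Mul(702, Pow(59, Rational(1, 2)))) ≈ -1978.8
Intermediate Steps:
Function('B')(Z, G) = Add(G, Z)
m = Mul(2, Pow(59, Rational(1, 2))) (m = Pow(Add(Add(-5, 8), 233), Rational(1, 2)) = Pow(Add(3, 233), Rational(1, 2)) = Pow(236, Rational(1, 2)) = Mul(2, Pow(59, Rational(1, 2))) ≈ 15.362)
Mul(351, Add(m, Add(153, Mul(-1, 174)))) = Mul(351, Add(Mul(2, Pow(59, Rational(1, 2))), Add(153, Mul(-1, 174)))) = Mul(351, Add(Mul(2, Pow(59, Rational(1, 2))), Add(153, -174))) = Mul(351, Add(Mul(2, Pow(59, Rational(1, 2))), -21)) = Mul(351, Add(-21, Mul(2, Pow(59, Rational(1, 2))))) = Add(-7371, Mul(702, Pow(59, Rational(1, 2))))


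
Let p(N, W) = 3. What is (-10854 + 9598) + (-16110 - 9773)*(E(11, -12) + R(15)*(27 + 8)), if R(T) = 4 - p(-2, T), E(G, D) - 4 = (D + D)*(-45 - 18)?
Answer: -40145789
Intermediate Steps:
E(G, D) = 4 - 126*D (E(G, D) = 4 + (D + D)*(-45 - 18) = 4 + (2*D)*(-63) = 4 - 126*D)
R(T) = 1 (R(T) = 4 - 1*3 = 4 - 3 = 1)
(-10854 + 9598) + (-16110 - 9773)*(E(11, -12) + R(15)*(27 + 8)) = (-10854 + 9598) + (-16110 - 9773)*((4 - 126*(-12)) + 1*(27 + 8)) = -1256 - 25883*((4 + 1512) + 1*35) = -1256 - 25883*(1516 + 35) = -1256 - 25883*1551 = -1256 - 40144533 = -40145789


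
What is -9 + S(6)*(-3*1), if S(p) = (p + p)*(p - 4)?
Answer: -81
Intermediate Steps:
S(p) = 2*p*(-4 + p) (S(p) = (2*p)*(-4 + p) = 2*p*(-4 + p))
-9 + S(6)*(-3*1) = -9 + (2*6*(-4 + 6))*(-3*1) = -9 + (2*6*2)*(-3) = -9 + 24*(-3) = -9 - 72 = -81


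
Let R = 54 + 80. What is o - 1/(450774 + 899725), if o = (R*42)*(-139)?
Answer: -1056484563709/1350499 ≈ -7.8229e+5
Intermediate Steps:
R = 134
o = -782292 (o = (134*42)*(-139) = 5628*(-139) = -782292)
o - 1/(450774 + 899725) = -782292 - 1/(450774 + 899725) = -782292 - 1/1350499 = -1056484563709/1350499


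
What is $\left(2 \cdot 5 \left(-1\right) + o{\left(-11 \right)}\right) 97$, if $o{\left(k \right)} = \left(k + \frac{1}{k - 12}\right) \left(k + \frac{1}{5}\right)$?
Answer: $\frac{1218902}{115} \approx 10599.0$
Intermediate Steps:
$o{\left(k \right)} = \left(\frac{1}{5} + k\right) \left(k + \frac{1}{-12 + k}\right)$ ($o{\left(k \right)} = \left(k + \frac{1}{-12 + k}\right) \left(k + \frac{1}{5}\right) = \left(k + \frac{1}{-12 + k}\right) \left(\frac{1}{5} + k\right) = \left(\frac{1}{5} + k\right) \left(k + \frac{1}{-12 + k}\right)$)
$\left(2 \cdot 5 \left(-1\right) + o{\left(-11 \right)}\right) 97 = \left(2 \cdot 5 \left(-1\right) + \frac{1 - 59 \left(-11\right)^{2} - -77 + 5 \left(-11\right)^{3}}{5 \left(-12 - 11\right)}\right) 97 = \left(10 \left(-1\right) + \frac{1 - 7139 + 77 + 5 \left(-1331\right)}{5 \left(-23\right)}\right) 97 = \left(-10 + \frac{1}{5} \left(- \frac{1}{23}\right) \left(1 - 7139 + 77 - 6655\right)\right) 97 = \left(-10 + \frac{1}{5} \left(- \frac{1}{23}\right) \left(-13716\right)\right) 97 = \left(-10 + \frac{13716}{115}\right) 97 = \frac{12566}{115} \cdot 97 = \frac{1218902}{115}$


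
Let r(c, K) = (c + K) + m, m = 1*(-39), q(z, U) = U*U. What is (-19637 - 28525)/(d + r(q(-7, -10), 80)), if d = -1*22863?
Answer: 8027/3787 ≈ 2.1196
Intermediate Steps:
q(z, U) = U**2
m = -39
r(c, K) = -39 + K + c (r(c, K) = (c + K) - 39 = (K + c) - 39 = -39 + K + c)
d = -22863
(-19637 - 28525)/(d + r(q(-7, -10), 80)) = (-19637 - 28525)/(-22863 + (-39 + 80 + (-10)**2)) = -48162/(-22863 + (-39 + 80 + 100)) = -48162/(-22863 + 141) = -48162/(-22722) = -48162*(-1/22722) = 8027/3787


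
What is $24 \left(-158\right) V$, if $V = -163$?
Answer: $618096$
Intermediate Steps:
$24 \left(-158\right) V = 24 \left(-158\right) \left(-163\right) = \left(-3792\right) \left(-163\right) = 618096$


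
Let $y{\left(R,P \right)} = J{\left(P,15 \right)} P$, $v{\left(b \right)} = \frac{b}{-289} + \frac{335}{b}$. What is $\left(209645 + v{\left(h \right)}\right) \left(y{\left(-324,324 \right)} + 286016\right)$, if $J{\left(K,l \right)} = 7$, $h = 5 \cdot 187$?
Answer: $\frac{11301619849868}{187} \approx 6.0436 \cdot 10^{10}$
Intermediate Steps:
$h = 935$
$v{\left(b \right)} = \frac{335}{b} - \frac{b}{289}$ ($v{\left(b \right)} = b \left(- \frac{1}{289}\right) + \frac{335}{b} = - \frac{b}{289} + \frac{335}{b} = \frac{335}{b} - \frac{b}{289}$)
$y{\left(R,P \right)} = 7 P$
$\left(209645 + v{\left(h \right)}\right) \left(y{\left(-324,324 \right)} + 286016\right) = \left(209645 + \left(\frac{335}{935} - \frac{55}{17}\right)\right) \left(7 \cdot 324 + 286016\right) = \left(209645 + \left(335 \cdot \frac{1}{935} - \frac{55}{17}\right)\right) \left(2268 + 286016\right) = \left(209645 + \left(\frac{67}{187} - \frac{55}{17}\right)\right) 288284 = \left(209645 - \frac{538}{187}\right) 288284 = \frac{39203077}{187} \cdot 288284 = \frac{11301619849868}{187}$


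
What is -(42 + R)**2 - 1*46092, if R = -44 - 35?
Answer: -47461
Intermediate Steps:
R = -79
-(42 + R)**2 - 1*46092 = -(42 - 79)**2 - 1*46092 = -1*(-37)**2 - 46092 = -1*1369 - 46092 = -1369 - 46092 = -47461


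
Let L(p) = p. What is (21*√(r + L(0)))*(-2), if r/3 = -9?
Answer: -126*I*√3 ≈ -218.24*I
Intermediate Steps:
r = -27 (r = 3*(-9) = -27)
(21*√(r + L(0)))*(-2) = (21*√(-27 + 0))*(-2) = (21*√(-27))*(-2) = (21*(3*I*√3))*(-2) = (63*I*√3)*(-2) = -126*I*√3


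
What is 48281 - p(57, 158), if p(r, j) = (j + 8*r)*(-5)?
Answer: 51351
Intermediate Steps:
p(r, j) = -40*r - 5*j
48281 - p(57, 158) = 48281 - (-40*57 - 5*158) = 48281 - (-2280 - 790) = 48281 - 1*(-3070) = 48281 + 3070 = 51351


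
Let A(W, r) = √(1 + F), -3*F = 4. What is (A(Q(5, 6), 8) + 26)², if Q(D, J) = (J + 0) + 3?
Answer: (78 + I*√3)²/9 ≈ 675.67 + 30.022*I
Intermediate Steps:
F = -4/3 (F = -⅓*4 = -4/3 ≈ -1.3333)
Q(D, J) = 3 + J (Q(D, J) = J + 3 = 3 + J)
A(W, r) = I*√3/3 (A(W, r) = √(1 - 4/3) = √(-⅓) = I*√3/3)
(A(Q(5, 6), 8) + 26)² = (I*√3/3 + 26)² = (26 + I*√3/3)²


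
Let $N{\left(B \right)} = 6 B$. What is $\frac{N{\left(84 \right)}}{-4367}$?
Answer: $- \frac{504}{4367} \approx -0.11541$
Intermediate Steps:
$\frac{N{\left(84 \right)}}{-4367} = \frac{6 \cdot 84}{-4367} = 504 \left(- \frac{1}{4367}\right) = - \frac{504}{4367}$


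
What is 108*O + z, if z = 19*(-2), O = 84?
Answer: 9034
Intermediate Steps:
z = -38
108*O + z = 108*84 - 38 = 9072 - 38 = 9034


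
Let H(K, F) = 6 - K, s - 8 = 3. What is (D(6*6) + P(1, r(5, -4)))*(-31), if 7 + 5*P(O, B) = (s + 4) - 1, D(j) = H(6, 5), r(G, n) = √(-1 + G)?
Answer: -217/5 ≈ -43.400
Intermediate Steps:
s = 11 (s = 8 + 3 = 11)
D(j) = 0 (D(j) = 6 - 1*6 = 6 - 6 = 0)
P(O, B) = 7/5 (P(O, B) = -7/5 + ((11 + 4) - 1)/5 = -7/5 + (15 - 1)/5 = -7/5 + (⅕)*14 = -7/5 + 14/5 = 7/5)
(D(6*6) + P(1, r(5, -4)))*(-31) = (0 + 7/5)*(-31) = (7/5)*(-31) = -217/5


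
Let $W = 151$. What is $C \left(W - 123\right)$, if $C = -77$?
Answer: $-2156$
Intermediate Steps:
$C \left(W - 123\right) = - 77 \left(151 - 123\right) = \left(-77\right) 28 = -2156$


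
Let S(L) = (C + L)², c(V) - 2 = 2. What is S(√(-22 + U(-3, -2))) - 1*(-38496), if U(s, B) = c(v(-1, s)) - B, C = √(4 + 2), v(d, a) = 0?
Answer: 38486 + 8*I*√6 ≈ 38486.0 + 19.596*I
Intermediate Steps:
c(V) = 4 (c(V) = 2 + 2 = 4)
C = √6 ≈ 2.4495
U(s, B) = 4 - B
S(L) = (L + √6)² (S(L) = (√6 + L)² = (L + √6)²)
S(√(-22 + U(-3, -2))) - 1*(-38496) = (√(-22 + (4 - 1*(-2))) + √6)² - 1*(-38496) = (√(-22 + (4 + 2)) + √6)² + 38496 = (√(-22 + 6) + √6)² + 38496 = (√(-16) + √6)² + 38496 = (4*I + √6)² + 38496 = (√6 + 4*I)² + 38496 = 38496 + (√6 + 4*I)²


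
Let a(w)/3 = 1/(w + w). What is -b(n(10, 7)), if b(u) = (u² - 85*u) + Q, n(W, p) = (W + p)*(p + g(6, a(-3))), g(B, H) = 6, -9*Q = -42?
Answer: -90182/3 ≈ -30061.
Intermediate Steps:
a(w) = 3/(2*w) (a(w) = 3/(w + w) = 3/((2*w)) = 3*(1/(2*w)) = 3/(2*w))
Q = 14/3 (Q = -⅑*(-42) = 14/3 ≈ 4.6667)
n(W, p) = (6 + p)*(W + p) (n(W, p) = (W + p)*(p + 6) = (W + p)*(6 + p) = (6 + p)*(W + p))
b(u) = 14/3 + u² - 85*u (b(u) = (u² - 85*u) + 14/3 = 14/3 + u² - 85*u)
-b(n(10, 7)) = -(14/3 + (7² + 6*10 + 6*7 + 10*7)² - 85*(7² + 6*10 + 6*7 + 10*7)) = -(14/3 + (49 + 60 + 42 + 70)² - 85*(49 + 60 + 42 + 70)) = -(14/3 + 221² - 85*221) = -(14/3 + 48841 - 18785) = -1*90182/3 = -90182/3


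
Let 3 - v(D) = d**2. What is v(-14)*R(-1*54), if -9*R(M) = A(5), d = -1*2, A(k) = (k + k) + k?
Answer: 5/3 ≈ 1.6667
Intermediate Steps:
A(k) = 3*k (A(k) = 2*k + k = 3*k)
d = -2
R(M) = -5/3
v(D) = -1 (v(D) = 3 - 1*(-2)**2 = 3 - 1*4 = 3 - 4 = -1)
v(-14)*R(-1*54) = -1*(-5/3) = 5/3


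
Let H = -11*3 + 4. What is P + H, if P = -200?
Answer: -229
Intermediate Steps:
H = -29 (H = -33 + 4 = -29)
P + H = -200 - 29 = -229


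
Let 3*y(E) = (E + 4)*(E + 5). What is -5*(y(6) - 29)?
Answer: -115/3 ≈ -38.333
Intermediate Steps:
y(E) = (4 + E)*(5 + E)/3 (y(E) = ((E + 4)*(E + 5))/3 = ((4 + E)*(5 + E))/3 = (4 + E)*(5 + E)/3)
-5*(y(6) - 29) = -5*((20/3 + 3*6 + (⅓)*6²) - 29) = -5*((20/3 + 18 + (⅓)*36) - 29) = -5*((20/3 + 18 + 12) - 29) = -5*(110/3 - 29) = -5*23/3 = -115/3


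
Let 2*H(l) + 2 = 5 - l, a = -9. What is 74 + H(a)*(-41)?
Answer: -172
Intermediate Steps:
H(l) = 3/2 - l/2 (H(l) = -1 + (5 - l)/2 = -1 + (5/2 - l/2) = 3/2 - l/2)
74 + H(a)*(-41) = 74 + (3/2 - 1/2*(-9))*(-41) = 74 + (3/2 + 9/2)*(-41) = 74 + 6*(-41) = 74 - 246 = -172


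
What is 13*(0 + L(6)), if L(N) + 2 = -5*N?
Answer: -416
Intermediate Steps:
L(N) = -2 - 5*N
13*(0 + L(6)) = 13*(0 + (-2 - 5*6)) = 13*(0 + (-2 - 30)) = 13*(0 - 32) = 13*(-32) = -416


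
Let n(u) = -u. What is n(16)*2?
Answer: -32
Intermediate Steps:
n(16)*2 = -1*16*2 = -16*2 = -32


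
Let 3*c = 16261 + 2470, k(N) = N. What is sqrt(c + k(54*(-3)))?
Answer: sqrt(54735)/3 ≈ 77.985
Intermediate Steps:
c = 18731/3 (c = (16261 + 2470)/3 = (1/3)*18731 = 18731/3 ≈ 6243.7)
sqrt(c + k(54*(-3))) = sqrt(18731/3 + 54*(-3)) = sqrt(18731/3 - 162) = sqrt(18245/3) = sqrt(54735)/3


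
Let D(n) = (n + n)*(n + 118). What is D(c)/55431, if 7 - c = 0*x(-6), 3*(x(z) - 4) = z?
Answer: 1750/55431 ≈ 0.031571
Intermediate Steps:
x(z) = 4 + z/3
c = 7 (c = 7 - 0*(4 + (1/3)*(-6)) = 7 - 0*(4 - 2) = 7 - 0*2 = 7 - 1*0 = 7 + 0 = 7)
D(n) = 2*n*(118 + n) (D(n) = (2*n)*(118 + n) = 2*n*(118 + n))
D(c)/55431 = (2*7*(118 + 7))/55431 = (2*7*125)*(1/55431) = 1750*(1/55431) = 1750/55431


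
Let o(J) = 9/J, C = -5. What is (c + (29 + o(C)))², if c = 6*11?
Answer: 217156/25 ≈ 8686.2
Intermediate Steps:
c = 66
(c + (29 + o(C)))² = (66 + (29 + 9/(-5)))² = (66 + (29 + 9*(-⅕)))² = (66 + (29 - 9/5))² = (66 + 136/5)² = (466/5)² = 217156/25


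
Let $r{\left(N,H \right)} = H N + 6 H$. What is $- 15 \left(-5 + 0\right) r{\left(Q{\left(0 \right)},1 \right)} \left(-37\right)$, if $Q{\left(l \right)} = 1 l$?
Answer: $-16650$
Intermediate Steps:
$Q{\left(l \right)} = l$
$r{\left(N,H \right)} = 6 H + H N$
$- 15 \left(-5 + 0\right) r{\left(Q{\left(0 \right)},1 \right)} \left(-37\right) = - 15 \left(-5 + 0\right) 1 \left(6 + 0\right) \left(-37\right) = - 15 \left(- 5 \cdot 1 \cdot 6\right) \left(-37\right) = - 15 \left(\left(-5\right) 6\right) \left(-37\right) = \left(-15\right) \left(-30\right) \left(-37\right) = 450 \left(-37\right) = -16650$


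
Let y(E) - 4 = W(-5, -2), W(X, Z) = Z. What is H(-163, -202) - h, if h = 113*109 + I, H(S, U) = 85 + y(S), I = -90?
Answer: -12140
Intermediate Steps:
y(E) = 2 (y(E) = 4 - 2 = 2)
H(S, U) = 87 (H(S, U) = 85 + 2 = 87)
h = 12227 (h = 113*109 - 90 = 12317 - 90 = 12227)
H(-163, -202) - h = 87 - 1*12227 = 87 - 12227 = -12140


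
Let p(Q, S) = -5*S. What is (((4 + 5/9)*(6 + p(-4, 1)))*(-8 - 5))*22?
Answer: -11726/9 ≈ -1302.9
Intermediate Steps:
(((4 + 5/9)*(6 + p(-4, 1)))*(-8 - 5))*22 = (((4 + 5/9)*(6 - 5*1))*(-8 - 5))*22 = (((4 + 5*(⅑))*(6 - 5))*(-13))*22 = (((4 + 5/9)*1)*(-13))*22 = (((41/9)*1)*(-13))*22 = ((41/9)*(-13))*22 = -533/9*22 = -11726/9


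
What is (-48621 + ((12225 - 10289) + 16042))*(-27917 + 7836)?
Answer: 615342083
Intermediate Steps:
(-48621 + ((12225 - 10289) + 16042))*(-27917 + 7836) = (-48621 + (1936 + 16042))*(-20081) = (-48621 + 17978)*(-20081) = -30643*(-20081) = 615342083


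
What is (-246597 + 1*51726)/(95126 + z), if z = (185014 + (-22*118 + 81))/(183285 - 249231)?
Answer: -1427884774/696999633 ≈ -2.0486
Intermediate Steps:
z = -60833/21982 (z = (185014 + (-2596 + 81))/(-65946) = (185014 - 2515)*(-1/65946) = 182499*(-1/65946) = -60833/21982 ≈ -2.7674)
(-246597 + 1*51726)/(95126 + z) = (-246597 + 1*51726)/(95126 - 60833/21982) = (-246597 + 51726)/(2090998899/21982) = -194871*21982/2090998899 = -1427884774/696999633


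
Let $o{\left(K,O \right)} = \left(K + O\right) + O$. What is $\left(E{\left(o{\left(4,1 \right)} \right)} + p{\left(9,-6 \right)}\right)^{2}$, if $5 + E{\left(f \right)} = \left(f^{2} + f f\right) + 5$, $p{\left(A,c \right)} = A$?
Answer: $6561$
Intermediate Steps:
$o{\left(K,O \right)} = K + 2 O$
$E{\left(f \right)} = 2 f^{2}$ ($E{\left(f \right)} = -5 + \left(\left(f^{2} + f f\right) + 5\right) = -5 + \left(\left(f^{2} + f^{2}\right) + 5\right) = -5 + \left(2 f^{2} + 5\right) = -5 + \left(5 + 2 f^{2}\right) = 2 f^{2}$)
$\left(E{\left(o{\left(4,1 \right)} \right)} + p{\left(9,-6 \right)}\right)^{2} = \left(2 \left(4 + 2 \cdot 1\right)^{2} + 9\right)^{2} = \left(2 \left(4 + 2\right)^{2} + 9\right)^{2} = \left(2 \cdot 6^{2} + 9\right)^{2} = \left(2 \cdot 36 + 9\right)^{2} = \left(72 + 9\right)^{2} = 81^{2} = 6561$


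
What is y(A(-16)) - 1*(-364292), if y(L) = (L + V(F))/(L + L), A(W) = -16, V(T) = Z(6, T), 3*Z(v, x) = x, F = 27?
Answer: 11657351/32 ≈ 3.6429e+5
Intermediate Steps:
Z(v, x) = x/3
V(T) = T/3
y(L) = (9 + L)/(2*L) (y(L) = (L + (⅓)*27)/(L + L) = (L + 9)/((2*L)) = (9 + L)*(1/(2*L)) = (9 + L)/(2*L))
y(A(-16)) - 1*(-364292) = (½)*(9 - 16)/(-16) - 1*(-364292) = (½)*(-1/16)*(-7) + 364292 = 7/32 + 364292 = 11657351/32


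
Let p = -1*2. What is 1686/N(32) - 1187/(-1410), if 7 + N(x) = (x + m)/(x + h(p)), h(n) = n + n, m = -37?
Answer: -22108231/94470 ≈ -234.02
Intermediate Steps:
p = -2
h(n) = 2*n
N(x) = -7 + (-37 + x)/(-4 + x) (N(x) = -7 + (x - 37)/(x + 2*(-2)) = -7 + (-37 + x)/(x - 4) = -7 + (-37 + x)/(-4 + x))
1686/N(32) - 1187/(-1410) = 1686/((3*(-3 - 2*32)/(-4 + 32))) - 1187/(-1410) = 1686/((3*(-3 - 64)/28)) - 1187*(-1/1410) = 1686/((3*(1/28)*(-67))) + 1187/1410 = 1686/(-201/28) + 1187/1410 = 1686*(-28/201) + 1187/1410 = -15736/67 + 1187/1410 = -22108231/94470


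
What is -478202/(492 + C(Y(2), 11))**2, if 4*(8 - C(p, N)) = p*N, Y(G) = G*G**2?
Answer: -239101/114242 ≈ -2.0929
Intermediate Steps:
Y(G) = G**3
C(p, N) = 8 - N*p/4 (C(p, N) = 8 - p*N/4 = 8 - N*p/4)
-478202/(492 + C(Y(2), 11))**2 = -478202/(492 + (8 - 1/4*11*2**3))**2 = -478202/(492 + (8 - 1/4*11*8))**2 = -478202/(492 + (8 - 22))**2 = -478202/(492 - 14)**2 = -478202/(478**2) = -478202/228484 = -478202*1/228484 = -239101/114242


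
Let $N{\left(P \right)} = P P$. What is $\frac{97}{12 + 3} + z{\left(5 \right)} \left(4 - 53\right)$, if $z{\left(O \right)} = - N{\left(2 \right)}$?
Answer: $\frac{3037}{15} \approx 202.47$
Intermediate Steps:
$N{\left(P \right)} = P^{2}$
$z{\left(O \right)} = -4$ ($z{\left(O \right)} = - 2^{2} = \left(-1\right) 4 = -4$)
$\frac{97}{12 + 3} + z{\left(5 \right)} \left(4 - 53\right) = \frac{97}{12 + 3} - 4 \left(4 - 53\right) = \frac{97}{15} - 4 \left(4 - 53\right) = 97 \cdot \frac{1}{15} - -196 = \frac{97}{15} + 196 = \frac{3037}{15}$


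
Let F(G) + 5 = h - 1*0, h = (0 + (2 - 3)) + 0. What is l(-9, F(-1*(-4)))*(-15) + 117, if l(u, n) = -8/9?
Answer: 391/3 ≈ 130.33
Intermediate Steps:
h = -1 (h = (0 - 1) + 0 = -1 + 0 = -1)
F(G) = -6 (F(G) = -5 + (-1 - 1*0) = -5 + (-1 + 0) = -5 - 1 = -6)
l(u, n) = -8/9 (l(u, n) = -8*1/9 = -8/9)
l(-9, F(-1*(-4)))*(-15) + 117 = -8/9*(-15) + 117 = 40/3 + 117 = 391/3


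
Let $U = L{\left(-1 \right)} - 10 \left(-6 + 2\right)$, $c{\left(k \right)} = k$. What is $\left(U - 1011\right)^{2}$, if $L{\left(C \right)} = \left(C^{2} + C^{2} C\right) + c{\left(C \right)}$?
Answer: $944784$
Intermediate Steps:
$L{\left(C \right)} = C + C^{2} + C^{3}$ ($L{\left(C \right)} = \left(C^{2} + C^{2} C\right) + C = \left(C^{2} + C^{3}\right) + C = C + C^{2} + C^{3}$)
$U = 39$ ($U = - (1 - 1 + \left(-1\right)^{2}) - 10 \left(-6 + 2\right) = - (1 - 1 + 1) - -40 = \left(-1\right) 1 + 40 = -1 + 40 = 39$)
$\left(U - 1011\right)^{2} = \left(39 - 1011\right)^{2} = \left(-972\right)^{2} = 944784$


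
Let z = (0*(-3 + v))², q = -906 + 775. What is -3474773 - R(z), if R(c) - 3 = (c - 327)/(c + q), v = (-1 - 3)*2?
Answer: -455195983/131 ≈ -3.4748e+6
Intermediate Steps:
v = -8 (v = -4*2 = -8)
q = -131
z = 0 (z = (0*(-3 - 8))² = (0*(-11))² = 0² = 0)
R(c) = 3 + (-327 + c)/(-131 + c) (R(c) = 3 + (c - 327)/(c - 131) = 3 + (-327 + c)/(-131 + c))
-3474773 - R(z) = -3474773 - 4*(-180 + 0)/(-131 + 0) = -3474773 - 4*(-180)/(-131) = -3474773 - 4*(-1)*(-180)/131 = -3474773 - 1*720/131 = -3474773 - 720/131 = -455195983/131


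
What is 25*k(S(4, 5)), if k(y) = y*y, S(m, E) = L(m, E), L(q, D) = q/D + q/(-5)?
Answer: 0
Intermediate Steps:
L(q, D) = -q/5 + q/D (L(q, D) = q/D + q*(-⅕) = q/D - q/5 = -q/5 + q/D)
S(m, E) = -m/5 + m/E
k(y) = y²
25*k(S(4, 5)) = 25*(-⅕*4 + 4/5)² = 25*(-⅘ + 4*(⅕))² = 25*(-⅘ + ⅘)² = 25*0² = 25*0 = 0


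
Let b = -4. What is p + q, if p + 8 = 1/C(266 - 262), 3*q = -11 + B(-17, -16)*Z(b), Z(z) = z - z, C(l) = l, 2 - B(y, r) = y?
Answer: -137/12 ≈ -11.417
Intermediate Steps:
B(y, r) = 2 - y
Z(z) = 0
q = -11/3 (q = (-11 + (2 - 1*(-17))*0)/3 = (-11 + (2 + 17)*0)/3 = (-11 + 19*0)/3 = (-11 + 0)/3 = (1/3)*(-11) = -11/3 ≈ -3.6667)
p = -31/4 (p = -8 + 1/(266 - 262) = -8 + 1/4 = -31/4 ≈ -7.7500)
p + q = -31/4 - 11/3 = -137/12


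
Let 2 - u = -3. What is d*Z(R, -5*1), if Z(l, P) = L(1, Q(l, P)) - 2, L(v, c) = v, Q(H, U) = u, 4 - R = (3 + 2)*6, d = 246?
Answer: -246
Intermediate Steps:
u = 5 (u = 2 - 1*(-3) = 2 + 3 = 5)
R = -26 (R = 4 - (3 + 2)*6 = 4 - 5*6 = 4 - 1*30 = 4 - 30 = -26)
Q(H, U) = 5
Z(l, P) = -1 (Z(l, P) = 1 - 2 = -1)
d*Z(R, -5*1) = 246*(-1) = -246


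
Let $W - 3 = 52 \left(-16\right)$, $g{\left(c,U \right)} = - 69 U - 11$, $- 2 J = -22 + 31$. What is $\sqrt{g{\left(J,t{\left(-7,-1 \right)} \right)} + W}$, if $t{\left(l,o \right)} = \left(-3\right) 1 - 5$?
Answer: $12 i \sqrt{2} \approx 16.971 i$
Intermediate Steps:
$t{\left(l,o \right)} = -8$ ($t{\left(l,o \right)} = -3 - 5 = -8$)
$J = - \frac{9}{2}$ ($J = - \frac{-22 + 31}{2} = \left(- \frac{1}{2}\right) 9 = - \frac{9}{2} \approx -4.5$)
$g{\left(c,U \right)} = -11 - 69 U$
$W = -829$ ($W = 3 + 52 \left(-16\right) = 3 - 832 = -829$)
$\sqrt{g{\left(J,t{\left(-7,-1 \right)} \right)} + W} = \sqrt{\left(-11 - -552\right) - 829} = \sqrt{\left(-11 + 552\right) - 829} = \sqrt{541 - 829} = \sqrt{-288} = 12 i \sqrt{2}$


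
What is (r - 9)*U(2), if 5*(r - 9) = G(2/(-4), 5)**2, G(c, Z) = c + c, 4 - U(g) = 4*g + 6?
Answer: -2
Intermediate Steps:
U(g) = -2 - 4*g (U(g) = 4 - (4*g + 6) = 4 - (6 + 4*g) = 4 + (-6 - 4*g) = -2 - 4*g)
G(c, Z) = 2*c
r = 46/5 (r = 9 + (2*(2/(-4)))**2/5 = 9 + (2*(2*(-1/4)))**2/5 = 9 + (2*(-1/2))**2/5 = 9 + (1/5)*(-1)**2 = 9 + (1/5)*1 = 9 + 1/5 = 46/5 ≈ 9.2000)
(r - 9)*U(2) = (46/5 - 9)*(-2 - 4*2) = (-2 - 8)/5 = (1/5)*(-10) = -2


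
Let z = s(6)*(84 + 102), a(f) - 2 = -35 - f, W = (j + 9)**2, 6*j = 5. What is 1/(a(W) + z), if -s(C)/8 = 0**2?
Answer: -36/4669 ≈ -0.0077104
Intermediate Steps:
j = 5/6 (j = (1/6)*5 = 5/6 ≈ 0.83333)
s(C) = 0 (s(C) = -8*0**2 = -8*0 = 0)
W = 3481/36 (W = (5/6 + 9)**2 = (59/6)**2 = 3481/36 ≈ 96.694)
a(f) = -33 - f (a(f) = 2 + (-35 - f) = -33 - f)
z = 0 (z = 0*(84 + 102) = 0*186 = 0)
1/(a(W) + z) = 1/((-33 - 1*3481/36) + 0) = 1/((-33 - 3481/36) + 0) = 1/(-4669/36 + 0) = 1/(-4669/36) = -36/4669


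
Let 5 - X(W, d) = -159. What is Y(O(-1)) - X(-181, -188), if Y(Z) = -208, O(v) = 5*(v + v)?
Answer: -372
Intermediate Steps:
O(v) = 10*v (O(v) = 5*(2*v) = 10*v)
X(W, d) = 164 (X(W, d) = 5 - 1*(-159) = 5 + 159 = 164)
Y(O(-1)) - X(-181, -188) = -208 - 1*164 = -208 - 164 = -372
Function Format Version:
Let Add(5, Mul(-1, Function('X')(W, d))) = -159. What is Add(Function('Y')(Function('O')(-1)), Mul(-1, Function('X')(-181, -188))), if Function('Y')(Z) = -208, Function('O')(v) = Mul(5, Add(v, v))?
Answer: -372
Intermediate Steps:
Function('O')(v) = Mul(10, v) (Function('O')(v) = Mul(5, Mul(2, v)) = Mul(10, v))
Function('X')(W, d) = 164 (Function('X')(W, d) = Add(5, Mul(-1, -159)) = Add(5, 159) = 164)
Add(Function('Y')(Function('O')(-1)), Mul(-1, Function('X')(-181, -188))) = Add(-208, Mul(-1, 164)) = Add(-208, -164) = -372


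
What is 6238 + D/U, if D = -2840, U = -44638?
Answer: 139227342/22319 ≈ 6238.1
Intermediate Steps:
6238 + D/U = 6238 - 2840/(-44638) = 6238 - 2840*(-1/44638) = 6238 + 1420/22319 = 139227342/22319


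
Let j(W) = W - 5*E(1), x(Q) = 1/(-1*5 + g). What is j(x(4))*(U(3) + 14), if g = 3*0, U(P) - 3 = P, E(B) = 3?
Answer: -304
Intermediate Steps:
U(P) = 3 + P
g = 0
x(Q) = -⅕ (x(Q) = 1/(-1*5 + 0) = 1/(-5 + 0) = 1/(-5) = -⅕)
j(W) = -15 + W (j(W) = W - 5*3 = W - 15 = -15 + W)
j(x(4))*(U(3) + 14) = (-15 - ⅕)*((3 + 3) + 14) = -76*(6 + 14)/5 = -76/5*20 = -304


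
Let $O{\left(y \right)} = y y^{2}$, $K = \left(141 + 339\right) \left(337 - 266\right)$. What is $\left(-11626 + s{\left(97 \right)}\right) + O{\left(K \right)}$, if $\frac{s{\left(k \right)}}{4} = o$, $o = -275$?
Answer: $39582093299274$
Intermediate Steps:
$s{\left(k \right)} = -1100$ ($s{\left(k \right)} = 4 \left(-275\right) = -1100$)
$K = 34080$ ($K = 480 \cdot 71 = 34080$)
$O{\left(y \right)} = y^{3}$
$\left(-11626 + s{\left(97 \right)}\right) + O{\left(K \right)} = \left(-11626 - 1100\right) + 34080^{3} = -12726 + 39582093312000 = 39582093299274$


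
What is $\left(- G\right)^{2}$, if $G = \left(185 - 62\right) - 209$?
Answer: $7396$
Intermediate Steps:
$G = -86$ ($G = 123 - 209 = -86$)
$\left(- G\right)^{2} = \left(\left(-1\right) \left(-86\right)\right)^{2} = 86^{2} = 7396$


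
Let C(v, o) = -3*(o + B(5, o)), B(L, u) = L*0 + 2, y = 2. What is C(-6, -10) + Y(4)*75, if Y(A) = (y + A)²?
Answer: 2724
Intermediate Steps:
B(L, u) = 2 (B(L, u) = 0 + 2 = 2)
C(v, o) = -6 - 3*o (C(v, o) = -3*(o + 2) = -3*(2 + o) = -6 - 3*o)
Y(A) = (2 + A)²
C(-6, -10) + Y(4)*75 = (-6 - 3*(-10)) + (2 + 4)²*75 = (-6 + 30) + 6²*75 = 24 + 36*75 = 24 + 2700 = 2724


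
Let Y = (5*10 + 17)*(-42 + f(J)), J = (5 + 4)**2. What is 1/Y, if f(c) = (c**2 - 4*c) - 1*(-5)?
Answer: 1/415400 ≈ 2.4073e-6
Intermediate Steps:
J = 81 (J = 9**2 = 81)
f(c) = 5 + c**2 - 4*c (f(c) = (c**2 - 4*c) + 5 = 5 + c**2 - 4*c)
Y = 415400 (Y = (5*10 + 17)*(-42 + (5 + 81**2 - 4*81)) = (50 + 17)*(-42 + (5 + 6561 - 324)) = 67*(-42 + 6242) = 67*6200 = 415400)
1/Y = 1/415400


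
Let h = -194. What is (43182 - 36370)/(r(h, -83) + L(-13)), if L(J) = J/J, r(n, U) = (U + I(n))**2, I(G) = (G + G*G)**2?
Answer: 3406/982666404639282481 ≈ 3.4661e-15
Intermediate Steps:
I(G) = (G + G**2)**2
r(n, U) = (U + n**2*(1 + n)**2)**2
L(J) = 1
(43182 - 36370)/(r(h, -83) + L(-13)) = (43182 - 36370)/((-83 + (-194)**2*(1 - 194)**2)**2 + 1) = 6812/((-83 + 37636*(-193)**2)**2 + 1) = 6812/((-83 + 37636*37249)**2 + 1) = 6812/((-83 + 1401903364)**2 + 1) = 6812/(1401903281**2 + 1) = 6812/(1965332809278564961 + 1) = 6812/1965332809278564962 = 6812*(1/1965332809278564962) = 3406/982666404639282481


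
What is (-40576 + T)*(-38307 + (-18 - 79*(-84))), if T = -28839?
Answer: 2199691935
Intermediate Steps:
(-40576 + T)*(-38307 + (-18 - 79*(-84))) = (-40576 - 28839)*(-38307 + (-18 - 79*(-84))) = -69415*(-38307 + (-18 + 6636)) = -69415*(-38307 + 6618) = -69415*(-31689) = 2199691935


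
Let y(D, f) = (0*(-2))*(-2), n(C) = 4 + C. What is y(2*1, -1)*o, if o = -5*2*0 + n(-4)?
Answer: 0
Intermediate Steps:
y(D, f) = 0 (y(D, f) = 0*(-2) = 0)
o = 0 (o = -5*2*0 + (4 - 4) = -10*0 + 0 = 0 + 0 = 0)
y(2*1, -1)*o = 0*0 = 0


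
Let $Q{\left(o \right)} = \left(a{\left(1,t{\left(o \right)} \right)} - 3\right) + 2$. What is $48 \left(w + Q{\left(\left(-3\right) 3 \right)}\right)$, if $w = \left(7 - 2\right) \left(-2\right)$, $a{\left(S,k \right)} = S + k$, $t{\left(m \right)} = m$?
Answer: $-912$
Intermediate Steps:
$w = -10$ ($w = 5 \left(-2\right) = -10$)
$Q{\left(o \right)} = o$ ($Q{\left(o \right)} = \left(\left(1 + o\right) - 3\right) + 2 = \left(-2 + o\right) + 2 = o$)
$48 \left(w + Q{\left(\left(-3\right) 3 \right)}\right) = 48 \left(-10 - 9\right) = 48 \left(-19\right) = -912$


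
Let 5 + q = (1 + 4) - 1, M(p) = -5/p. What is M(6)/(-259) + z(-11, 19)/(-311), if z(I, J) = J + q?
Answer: -26417/483294 ≈ -0.054660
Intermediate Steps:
q = -1 (q = -5 + ((1 + 4) - 1) = -5 + (5 - 1) = -5 + 4 = -1)
z(I, J) = -1 + J (z(I, J) = J - 1 = -1 + J)
M(6)/(-259) + z(-11, 19)/(-311) = -5/6/(-259) + (-1 + 19)/(-311) = -5*1/6*(-1/259) + 18*(-1/311) = -5/6*(-1/259) - 18/311 = 5/1554 - 18/311 = -26417/483294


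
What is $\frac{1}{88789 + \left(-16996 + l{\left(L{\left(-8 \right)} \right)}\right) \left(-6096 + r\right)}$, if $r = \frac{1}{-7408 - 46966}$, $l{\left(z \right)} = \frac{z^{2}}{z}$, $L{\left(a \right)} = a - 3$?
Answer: $\frac{54374}{5642034445421} \approx 9.6373 \cdot 10^{-9}$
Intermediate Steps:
$L{\left(a \right)} = -3 + a$ ($L{\left(a \right)} = a - 3 = -3 + a$)
$l{\left(z \right)} = z$
$r = - \frac{1}{54374}$ ($r = \frac{1}{-54374} = - \frac{1}{54374} \approx -1.8391 \cdot 10^{-5}$)
$\frac{1}{88789 + \left(-16996 + l{\left(L{\left(-8 \right)} \right)}\right) \left(-6096 + r\right)} = \frac{1}{88789 + \left(-16996 - 11\right) \left(-6096 - \frac{1}{54374}\right)} = \frac{1}{88789 + \left(-16996 - 11\right) \left(- \frac{331463905}{54374}\right)} = \frac{1}{88789 - - \frac{5637206632335}{54374}} = \frac{1}{88789 + \frac{5637206632335}{54374}} = \frac{1}{\frac{5642034445421}{54374}} = \frac{54374}{5642034445421}$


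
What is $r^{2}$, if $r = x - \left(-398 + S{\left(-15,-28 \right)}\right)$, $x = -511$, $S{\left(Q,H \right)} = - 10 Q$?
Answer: $69169$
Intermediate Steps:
$r = -263$ ($r = -511 - \left(-398 - -150\right) = -511 - \left(-398 + 150\right) = -511 - -248 = -511 + 248 = -263$)
$r^{2} = \left(-263\right)^{2} = 69169$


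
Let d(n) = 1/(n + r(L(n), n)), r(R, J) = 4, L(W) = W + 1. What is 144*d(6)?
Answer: 72/5 ≈ 14.400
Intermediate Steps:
L(W) = 1 + W
d(n) = 1/(4 + n) (d(n) = 1/(n + 4) = 1/(4 + n))
144*d(6) = 144/(4 + 6) = 144/10 = 144*(⅒) = 72/5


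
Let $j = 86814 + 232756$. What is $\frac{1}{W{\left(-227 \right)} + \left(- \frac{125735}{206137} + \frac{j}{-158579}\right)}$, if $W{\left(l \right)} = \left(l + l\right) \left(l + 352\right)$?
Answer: $- \frac{32688999323}{1855186525711905} \approx -1.762 \cdot 10^{-5}$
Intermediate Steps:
$j = 319570$
$W{\left(l \right)} = 2 l \left(352 + l\right)$
$\frac{1}{W{\left(-227 \right)} + \left(- \frac{125735}{206137} + \frac{j}{-158579}\right)} = \frac{1}{2 \left(-227\right) \left(352 - 227\right) + \left(- \frac{125735}{206137} + \frac{319570}{-158579}\right)} = \frac{1}{2 \left(-227\right) 125 + \left(\left(-125735\right) \frac{1}{206137} + 319570 \left(- \frac{1}{158579}\right)\right)} = \frac{1}{-56750 - \frac{85814131655}{32688999323}} = \frac{1}{- \frac{1855186525711905}{32688999323}} = - \frac{32688999323}{1855186525711905}$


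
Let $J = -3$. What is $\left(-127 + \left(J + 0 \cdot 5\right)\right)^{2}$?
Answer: $16900$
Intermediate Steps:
$\left(-127 + \left(J + 0 \cdot 5\right)\right)^{2} = \left(-127 + \left(-3 + 0 \cdot 5\right)\right)^{2} = \left(-127 + \left(-3 + 0\right)\right)^{2} = \left(-127 - 3\right)^{2} = \left(-130\right)^{2} = 16900$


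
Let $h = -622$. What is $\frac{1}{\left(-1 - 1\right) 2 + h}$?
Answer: $- \frac{1}{626} \approx -0.0015974$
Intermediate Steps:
$\frac{1}{\left(-1 - 1\right) 2 + h} = \frac{1}{\left(-1 - 1\right) 2 - 622} = \frac{1}{\left(-2\right) 2 - 622} = \frac{1}{-4 - 622} = \frac{1}{-626} = - \frac{1}{626}$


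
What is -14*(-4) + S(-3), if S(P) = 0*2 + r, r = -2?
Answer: 54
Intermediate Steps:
S(P) = -2 (S(P) = 0*2 - 2 = 0 - 2 = -2)
-14*(-4) + S(-3) = -14*(-4) - 2 = 56 - 2 = 54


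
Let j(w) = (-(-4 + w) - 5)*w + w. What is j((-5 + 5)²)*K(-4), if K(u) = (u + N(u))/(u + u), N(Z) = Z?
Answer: 0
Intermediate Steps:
K(u) = 1 (K(u) = (u + u)/(u + u) = (2*u)/((2*u)) = (2*u)*(1/(2*u)) = 1)
j(w) = w + w*(-1 - w) (j(w) = ((4 - w) - 5)*w + w = (-1 - w)*w + w = w*(-1 - w) + w = w + w*(-1 - w))
j((-5 + 5)²)*K(-4) = -((-5 + 5)²)²*1 = -(0²)²*1 = -1*0²*1 = -1*0*1 = 0*1 = 0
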